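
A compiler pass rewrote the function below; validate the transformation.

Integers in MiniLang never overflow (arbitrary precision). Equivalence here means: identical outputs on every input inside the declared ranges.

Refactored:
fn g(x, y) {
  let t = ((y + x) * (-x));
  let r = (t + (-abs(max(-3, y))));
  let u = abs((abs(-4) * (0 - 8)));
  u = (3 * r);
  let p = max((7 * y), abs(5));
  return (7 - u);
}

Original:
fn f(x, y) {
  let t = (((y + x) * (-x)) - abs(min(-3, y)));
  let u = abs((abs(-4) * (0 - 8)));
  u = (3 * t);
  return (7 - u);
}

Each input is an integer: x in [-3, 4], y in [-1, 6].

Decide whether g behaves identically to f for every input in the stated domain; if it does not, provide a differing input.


On input x=-3, y=-1, f returns 52 while g returns 46.
verdict: not equivalent; witness: x=-3, y=-1


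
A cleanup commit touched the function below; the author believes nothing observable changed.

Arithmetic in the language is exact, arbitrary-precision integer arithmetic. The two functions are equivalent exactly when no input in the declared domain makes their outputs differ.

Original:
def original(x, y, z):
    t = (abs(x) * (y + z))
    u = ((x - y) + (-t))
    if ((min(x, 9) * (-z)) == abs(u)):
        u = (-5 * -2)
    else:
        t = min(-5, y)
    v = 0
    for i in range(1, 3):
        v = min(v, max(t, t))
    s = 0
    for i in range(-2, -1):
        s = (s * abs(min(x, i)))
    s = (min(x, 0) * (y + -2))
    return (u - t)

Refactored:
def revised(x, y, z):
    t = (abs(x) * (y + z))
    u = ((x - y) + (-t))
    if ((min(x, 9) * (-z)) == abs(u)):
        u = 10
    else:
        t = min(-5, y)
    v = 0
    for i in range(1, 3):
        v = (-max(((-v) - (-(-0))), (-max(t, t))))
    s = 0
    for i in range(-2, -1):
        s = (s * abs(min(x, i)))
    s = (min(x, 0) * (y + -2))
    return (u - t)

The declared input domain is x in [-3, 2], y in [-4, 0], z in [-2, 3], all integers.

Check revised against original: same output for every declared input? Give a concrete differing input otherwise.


Reading the diff, among the changes: arithmetic usage differs, and constant usage differs, and min/max/abs usage differs.
As a probe, take x=2, y=0, z=1: original runs t := 2 | u := 0 | ((min(x, 9) * (-z)) == abs(u)): false | t := -5 | v := 0 | iter i=1: | v := -5 | iter i=2: | v := -5 | s := 0 | iter i=-2: | s := 0 | s := 0 | result 5; revised runs t := 2 | u := 0 | ((min(x, 9) * (-z)) == abs(u)): false | t := -5 | v := 0 | iter i=1: | v := -5 | iter i=2: | v := -5 | s := 0 | iter i=-2: | s := 0 | s := 0 | result 5; both end at 5.
An exhaustive pass over the 180 declared inputs shows identical outputs.
verdict: equivalent


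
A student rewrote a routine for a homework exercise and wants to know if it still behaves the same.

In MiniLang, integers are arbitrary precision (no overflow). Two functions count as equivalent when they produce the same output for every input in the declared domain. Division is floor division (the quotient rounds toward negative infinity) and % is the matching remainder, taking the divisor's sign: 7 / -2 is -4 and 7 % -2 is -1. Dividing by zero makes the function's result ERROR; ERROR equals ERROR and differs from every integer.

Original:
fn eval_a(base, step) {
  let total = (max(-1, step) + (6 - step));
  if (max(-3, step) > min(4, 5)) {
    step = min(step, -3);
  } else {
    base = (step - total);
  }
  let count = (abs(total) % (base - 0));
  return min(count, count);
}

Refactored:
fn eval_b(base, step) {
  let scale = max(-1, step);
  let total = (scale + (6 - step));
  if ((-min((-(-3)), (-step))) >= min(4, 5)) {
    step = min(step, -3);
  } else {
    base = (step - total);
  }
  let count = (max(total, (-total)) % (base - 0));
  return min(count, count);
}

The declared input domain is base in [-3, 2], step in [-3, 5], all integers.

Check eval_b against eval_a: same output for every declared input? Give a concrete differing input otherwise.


Consider the input base=0, step=4.
eval_a: total = 6; (max(-3, step) > min(4, 5)) -> false; base = -2; count = 0; return 0
eval_b: scale = 4; total = 6; ((-min((-(-3)), (-step))) >= min(4, 5)) -> true; step = -3; division by zero -> ERROR
0 against ERROR: the behavior changed.
verdict: not equivalent; witness: base=0, step=4


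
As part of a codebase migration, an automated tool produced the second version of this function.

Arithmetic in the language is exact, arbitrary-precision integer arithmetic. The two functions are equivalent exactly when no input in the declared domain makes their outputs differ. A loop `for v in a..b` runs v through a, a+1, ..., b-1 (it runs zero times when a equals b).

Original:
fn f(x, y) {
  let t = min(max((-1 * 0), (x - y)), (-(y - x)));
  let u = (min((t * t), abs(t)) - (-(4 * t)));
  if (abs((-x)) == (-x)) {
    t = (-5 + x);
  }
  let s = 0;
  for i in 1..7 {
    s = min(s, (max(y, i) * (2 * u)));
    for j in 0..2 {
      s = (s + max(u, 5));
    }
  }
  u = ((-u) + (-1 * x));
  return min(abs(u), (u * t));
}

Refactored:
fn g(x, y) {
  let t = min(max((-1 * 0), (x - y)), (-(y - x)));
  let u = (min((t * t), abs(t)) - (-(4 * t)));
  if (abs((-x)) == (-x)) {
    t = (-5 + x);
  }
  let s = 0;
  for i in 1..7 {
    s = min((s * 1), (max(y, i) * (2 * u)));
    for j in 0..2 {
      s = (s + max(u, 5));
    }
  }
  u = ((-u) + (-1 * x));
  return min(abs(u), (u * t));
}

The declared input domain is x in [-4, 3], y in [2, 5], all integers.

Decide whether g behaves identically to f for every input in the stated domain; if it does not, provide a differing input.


Side by side, the visible changes include: constant usage differs; arithmetic usage differs.
Spot check at x=-3, y=2 — f: t=-5, then u=-15, then (abs((-x)) == (-x)) is true, then t=-8, then s=0, then (i=1), then s=-60, then (j=0), then s=-55, then (j=1), then s=-50, then (i=2), then s=-60, then (j=0), then s=-55, then (j=1), then s=-50, then (i=3), then s=-90, then (j=0), then s=-85, then (j=1), then s=-80, then (i=4), then s=-120, then (j=0), then s=-115, then (j=1), then s=-110, then (i=5), then s=-150, then (j=0), then s=-145, then (j=1), then s=-140, then (i=6), then s=-180, then (j=0), then s=-175, then (j=1), then s=-170, then u=18, then returns -144. g: t=-5, then u=-15, then (abs((-x)) == (-x)) is true, then t=-8, then s=0, then (i=1), then s=-60, then (j=0), then s=-55, then (j=1), then s=-50, then (i=2), then s=-60, then (j=0), then s=-55, then (j=1), then s=-50, then (i=3), then s=-90, then (j=0), then s=-85, then (j=1), then s=-80, then (i=4), then s=-120, then (j=0), then s=-115, then (j=1), then s=-110, then (i=5), then s=-150, then (j=0), then s=-145, then (j=1), then s=-140, then (i=6), then s=-180, then (j=0), then s=-175, then (j=1), then s=-170, then u=18, then returns -144. Both give -144.
Checked all 32 inputs in the declared domain: the outputs agree on every one.
verdict: equivalent


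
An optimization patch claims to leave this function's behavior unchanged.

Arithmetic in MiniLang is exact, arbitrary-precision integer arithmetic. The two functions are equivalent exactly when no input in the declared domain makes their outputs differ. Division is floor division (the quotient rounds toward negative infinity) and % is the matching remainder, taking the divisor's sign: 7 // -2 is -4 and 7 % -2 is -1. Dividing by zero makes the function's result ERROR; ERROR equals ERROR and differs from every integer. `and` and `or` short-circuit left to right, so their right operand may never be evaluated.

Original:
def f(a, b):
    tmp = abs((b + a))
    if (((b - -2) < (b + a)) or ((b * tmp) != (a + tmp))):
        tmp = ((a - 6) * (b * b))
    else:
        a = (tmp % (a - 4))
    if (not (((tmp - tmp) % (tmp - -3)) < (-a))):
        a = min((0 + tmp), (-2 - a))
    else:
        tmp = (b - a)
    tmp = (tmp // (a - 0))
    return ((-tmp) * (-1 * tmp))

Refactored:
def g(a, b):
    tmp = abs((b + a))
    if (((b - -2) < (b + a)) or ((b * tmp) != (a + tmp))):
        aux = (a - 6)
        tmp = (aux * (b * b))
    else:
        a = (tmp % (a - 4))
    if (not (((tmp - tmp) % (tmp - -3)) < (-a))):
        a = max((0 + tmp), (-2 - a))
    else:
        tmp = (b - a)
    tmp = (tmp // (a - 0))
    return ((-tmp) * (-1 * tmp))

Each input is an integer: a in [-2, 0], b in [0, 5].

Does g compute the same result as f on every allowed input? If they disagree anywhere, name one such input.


The rewrite breaks on a=0, b=0, where the results are 0 and ERROR.
f: tmp becomes 0; next (((b - -2) < (b + a)) or ((b * tmp) != (a + tmp))) evaluates to false; next a becomes 0; next (not (((tmp - tmp) % (tmp - -3)) < (-a))) evaluates to true; next a becomes -2; next tmp becomes 0; next final value 0
g: tmp becomes 0; next (((b - -2) < (b + a)) or ((b * tmp) != (a + tmp))) evaluates to false; next a becomes 0; next (not (((tmp - tmp) % (tmp - -3)) < (-a))) evaluates to true; next a becomes 0; next hits division by zero so the output is ERROR
verdict: not equivalent; witness: a=0, b=0


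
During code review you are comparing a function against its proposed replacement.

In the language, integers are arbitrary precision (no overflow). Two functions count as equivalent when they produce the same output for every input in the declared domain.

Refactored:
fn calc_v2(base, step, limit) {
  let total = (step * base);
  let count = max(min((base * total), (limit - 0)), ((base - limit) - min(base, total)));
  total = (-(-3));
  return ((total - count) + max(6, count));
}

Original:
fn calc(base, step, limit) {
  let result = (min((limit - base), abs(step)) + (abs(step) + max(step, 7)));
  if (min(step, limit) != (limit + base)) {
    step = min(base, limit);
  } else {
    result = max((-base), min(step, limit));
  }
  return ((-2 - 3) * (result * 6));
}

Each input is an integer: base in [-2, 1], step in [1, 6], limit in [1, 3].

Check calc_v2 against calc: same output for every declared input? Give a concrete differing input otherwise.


Consider the input base=-2, step=1, limit=1.
calc: result := 9 | (min(step, limit) != (limit + base)): true | step := -2 | result -270
calc_v2: total := -2 | count := 1 | total := 3 | result 8
-270 vs 8 — the two versions disagree here.
verdict: not equivalent; witness: base=-2, step=1, limit=1


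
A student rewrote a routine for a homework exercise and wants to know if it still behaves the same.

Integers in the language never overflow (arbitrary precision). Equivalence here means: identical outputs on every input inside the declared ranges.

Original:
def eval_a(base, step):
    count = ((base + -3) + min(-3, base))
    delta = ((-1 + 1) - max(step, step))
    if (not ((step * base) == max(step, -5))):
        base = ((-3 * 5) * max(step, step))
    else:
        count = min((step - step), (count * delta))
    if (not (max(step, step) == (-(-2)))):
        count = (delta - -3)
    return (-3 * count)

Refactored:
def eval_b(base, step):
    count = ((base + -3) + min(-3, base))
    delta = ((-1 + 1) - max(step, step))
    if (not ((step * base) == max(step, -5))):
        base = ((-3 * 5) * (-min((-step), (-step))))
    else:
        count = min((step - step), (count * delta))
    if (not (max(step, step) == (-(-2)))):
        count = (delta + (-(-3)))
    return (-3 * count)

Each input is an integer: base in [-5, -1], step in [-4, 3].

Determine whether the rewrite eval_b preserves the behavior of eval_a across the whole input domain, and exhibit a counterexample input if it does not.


Behavior is preserved: although min/max/abs usage differs; and arithmetic usage differs, the outputs never diverge.
Tracing base=-1, step=-2: eval_a: count becomes -7; next delta becomes 2; next (not ((step * base) == max(step, -5))) evaluates to true; next base becomes 30; next (not (max(step, step) == (-(-2)))) evaluates to true; next count becomes 5; next final value -15 | eval_b: count becomes -7; next delta becomes 2; next (not ((step * base) == max(step, -5))) evaluates to true; next base becomes 30; next (not (max(step, step) == (-(-2)))) evaluates to true; next count becomes 5; next final value -15 — matching result -15.
Across all 40 domain points the two functions coincide.
verdict: equivalent


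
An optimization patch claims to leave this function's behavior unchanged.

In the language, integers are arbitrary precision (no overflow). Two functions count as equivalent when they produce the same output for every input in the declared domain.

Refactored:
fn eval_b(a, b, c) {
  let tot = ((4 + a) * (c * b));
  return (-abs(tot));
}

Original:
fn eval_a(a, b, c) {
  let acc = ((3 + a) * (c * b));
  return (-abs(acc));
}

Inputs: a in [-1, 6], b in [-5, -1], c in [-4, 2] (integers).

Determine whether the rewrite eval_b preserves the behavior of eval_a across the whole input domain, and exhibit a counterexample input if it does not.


Try a=-1, b=-5, c=-4.
eval_a: acc = 40; return -40
eval_b: tot = 60; return -60
-40 and -60 differ, so these are not the same function on this domain.
verdict: not equivalent; witness: a=-1, b=-5, c=-4


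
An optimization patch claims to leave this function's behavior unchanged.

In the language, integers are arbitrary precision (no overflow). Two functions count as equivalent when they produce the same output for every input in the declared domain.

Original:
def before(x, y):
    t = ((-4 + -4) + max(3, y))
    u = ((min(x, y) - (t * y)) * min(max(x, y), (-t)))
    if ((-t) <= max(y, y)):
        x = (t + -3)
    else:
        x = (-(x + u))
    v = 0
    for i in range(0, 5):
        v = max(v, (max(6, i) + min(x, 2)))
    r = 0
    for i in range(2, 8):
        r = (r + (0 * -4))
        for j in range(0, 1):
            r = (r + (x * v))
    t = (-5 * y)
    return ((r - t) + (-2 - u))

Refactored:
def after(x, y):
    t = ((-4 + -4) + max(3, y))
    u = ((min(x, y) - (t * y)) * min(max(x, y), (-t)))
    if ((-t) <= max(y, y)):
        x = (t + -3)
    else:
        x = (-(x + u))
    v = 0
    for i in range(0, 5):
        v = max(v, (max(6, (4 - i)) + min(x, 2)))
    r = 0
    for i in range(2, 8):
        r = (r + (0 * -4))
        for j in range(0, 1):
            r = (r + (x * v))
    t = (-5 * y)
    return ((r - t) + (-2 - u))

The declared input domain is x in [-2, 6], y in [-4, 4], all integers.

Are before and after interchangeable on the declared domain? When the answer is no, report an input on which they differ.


The two versions differ — the changes include constant usage differs, plus arithmetic usage differs.
Spot check at x=4, y=-4 — before: t = -5; u = -96; ((-t) <= max(y, y)) -> false; x = 92; v = 0; [i=0]; v = 8; [i=1]; v = 8; [i=2]; v = 8; [i=3]; v = 8; [i=4]; v = 8; r = 0; [i=2]; r = 0; [j=0]; r = 736; [i=3]; r = 736; [j=0]; r = 1472; [i=4]; r = 1472; [j=0]; r = 2208; [i=5]; r = 2208; [j=0]; r = 2944; [i=6]; r = 2944; [j=0]; r = 3680; [i=7]; r = 3680; [j=0]; r = 4416; t = 20; return 4490. after: t = -5; u = -96; ((-t) <= max(y, y)) -> false; x = 92; v = 0; [i=0]; v = 8; [i=1]; v = 8; [i=2]; v = 8; [i=3]; v = 8; [i=4]; v = 8; r = 0; [i=2]; r = 0; [j=0]; r = 736; [i=3]; r = 736; [j=0]; r = 1472; [i=4]; r = 1472; [j=0]; r = 2208; [i=5]; r = 2208; [j=0]; r = 2944; [i=6]; r = 2944; [j=0]; r = 3680; [i=7]; r = 3680; [j=0]; r = 4416; t = 20; return 4490. Both give 4490.
An exhaustive pass over the 81 declared inputs shows identical outputs.
verdict: equivalent


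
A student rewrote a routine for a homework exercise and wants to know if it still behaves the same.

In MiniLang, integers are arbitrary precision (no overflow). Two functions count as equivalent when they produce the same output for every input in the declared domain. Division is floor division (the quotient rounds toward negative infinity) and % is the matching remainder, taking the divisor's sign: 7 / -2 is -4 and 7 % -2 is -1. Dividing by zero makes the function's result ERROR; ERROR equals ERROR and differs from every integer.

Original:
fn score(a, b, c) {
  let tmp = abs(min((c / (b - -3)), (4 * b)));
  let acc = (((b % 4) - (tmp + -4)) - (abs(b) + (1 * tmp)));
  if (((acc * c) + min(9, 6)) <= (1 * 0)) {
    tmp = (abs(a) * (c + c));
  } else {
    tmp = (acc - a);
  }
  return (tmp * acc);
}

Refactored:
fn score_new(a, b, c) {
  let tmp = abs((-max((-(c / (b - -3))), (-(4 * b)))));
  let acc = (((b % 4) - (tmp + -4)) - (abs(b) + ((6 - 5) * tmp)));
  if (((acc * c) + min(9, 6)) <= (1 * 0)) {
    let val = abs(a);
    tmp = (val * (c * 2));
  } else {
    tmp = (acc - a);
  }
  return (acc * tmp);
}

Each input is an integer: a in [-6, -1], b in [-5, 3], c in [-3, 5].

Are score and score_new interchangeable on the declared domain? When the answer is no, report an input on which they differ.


The two are interchangeable: local variable names differ; also statement counts differ; also min/max/abs usage differs; also constant usage differs; also arithmetic usage differs, and every declared input agrees.
Tracing a=-1, b=0, c=-2: score: tmp = 1; acc = 2; (((acc * c) + min(9, 6)) <= (1 * 0)) -> false; tmp = 3; return 6 | score_new: tmp = 1; acc = 2; (((acc * c) + min(9, 6)) <= (1 * 0)) -> false; tmp = 3; return 6 — matching result 6.
Sweeping the whole domain (486 inputs) finds no disagreement.
verdict: equivalent


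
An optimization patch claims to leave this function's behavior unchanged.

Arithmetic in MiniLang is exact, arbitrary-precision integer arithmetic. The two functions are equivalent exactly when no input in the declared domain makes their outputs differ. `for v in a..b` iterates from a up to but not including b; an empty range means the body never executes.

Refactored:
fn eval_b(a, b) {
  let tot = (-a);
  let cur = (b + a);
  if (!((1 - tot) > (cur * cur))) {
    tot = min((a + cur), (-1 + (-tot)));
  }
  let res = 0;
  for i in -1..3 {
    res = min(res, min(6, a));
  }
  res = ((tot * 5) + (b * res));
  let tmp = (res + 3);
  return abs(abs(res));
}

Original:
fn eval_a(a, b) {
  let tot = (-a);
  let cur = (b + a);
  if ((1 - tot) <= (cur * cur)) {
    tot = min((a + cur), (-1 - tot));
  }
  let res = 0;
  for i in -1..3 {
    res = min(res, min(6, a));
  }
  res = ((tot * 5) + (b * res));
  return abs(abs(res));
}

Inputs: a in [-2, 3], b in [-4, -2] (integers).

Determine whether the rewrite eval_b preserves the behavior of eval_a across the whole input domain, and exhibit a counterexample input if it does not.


Comparing the listings, the differences include: local variable names differ, plus arithmetic usage differs, plus constant usage differs, plus comparison usage differs, plus statement counts differ, plus boolean connective usage differs.
One worked example (a=-1, b=-4) — eval_a: tot = 1; cur = -5; ((1 - tot) <= (cur * cur)) -> true; tot = -6; res = 0; [i=-1]; res = -1; [i=0]; res = -1; [i=1]; res = -1; [i=2]; res = -1; res = -26; return 26; eval_b: tot = 1; cur = -5; (!((1 - tot) > (cur * cur))) -> true; tot = -6; res = 0; [i=-1]; res = -1; [i=0]; res = -1; [i=1]; res = -1; [i=2]; res = -1; res = -26; tmp = -23; return 26; agreement on 26.
Every one of the 18 inputs gives matching results.
verdict: equivalent


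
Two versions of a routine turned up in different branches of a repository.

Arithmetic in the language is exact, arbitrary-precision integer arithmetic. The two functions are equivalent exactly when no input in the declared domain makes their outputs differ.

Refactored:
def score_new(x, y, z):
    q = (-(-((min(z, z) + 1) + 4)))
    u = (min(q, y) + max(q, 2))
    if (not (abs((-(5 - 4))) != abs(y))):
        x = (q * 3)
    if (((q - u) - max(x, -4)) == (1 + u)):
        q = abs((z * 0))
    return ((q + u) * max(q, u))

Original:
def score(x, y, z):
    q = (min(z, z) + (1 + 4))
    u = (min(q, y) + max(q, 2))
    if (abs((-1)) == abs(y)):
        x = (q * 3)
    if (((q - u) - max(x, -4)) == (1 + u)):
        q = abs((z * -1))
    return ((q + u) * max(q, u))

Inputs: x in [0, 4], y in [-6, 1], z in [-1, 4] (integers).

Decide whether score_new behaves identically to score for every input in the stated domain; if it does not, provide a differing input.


At x=0, y=-5, z=4: score gives 32, score_new gives 16.
verdict: not equivalent; witness: x=0, y=-5, z=4


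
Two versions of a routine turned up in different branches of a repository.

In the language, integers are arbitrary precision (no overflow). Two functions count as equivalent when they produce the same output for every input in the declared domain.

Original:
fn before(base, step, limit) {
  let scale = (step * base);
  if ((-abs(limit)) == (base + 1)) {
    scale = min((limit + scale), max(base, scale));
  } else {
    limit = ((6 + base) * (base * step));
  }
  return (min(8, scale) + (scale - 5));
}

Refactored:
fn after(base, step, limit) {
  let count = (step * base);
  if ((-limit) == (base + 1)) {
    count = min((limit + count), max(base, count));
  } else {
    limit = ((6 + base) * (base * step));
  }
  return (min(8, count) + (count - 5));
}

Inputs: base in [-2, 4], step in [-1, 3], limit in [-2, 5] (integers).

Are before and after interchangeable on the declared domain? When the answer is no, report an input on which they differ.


These are not equivalent — on base=-2, step=-1, limit=-1 the outputs split (-3 vs -1).
before: scale becomes 2; next ((-abs(limit)) == (base + 1)) evaluates to true; next scale becomes 1; next final value -3
after: count becomes 2; next ((-limit) == (base + 1)) evaluates to false; next limit becomes 8; next final value -1
verdict: not equivalent; witness: base=-2, step=-1, limit=-1


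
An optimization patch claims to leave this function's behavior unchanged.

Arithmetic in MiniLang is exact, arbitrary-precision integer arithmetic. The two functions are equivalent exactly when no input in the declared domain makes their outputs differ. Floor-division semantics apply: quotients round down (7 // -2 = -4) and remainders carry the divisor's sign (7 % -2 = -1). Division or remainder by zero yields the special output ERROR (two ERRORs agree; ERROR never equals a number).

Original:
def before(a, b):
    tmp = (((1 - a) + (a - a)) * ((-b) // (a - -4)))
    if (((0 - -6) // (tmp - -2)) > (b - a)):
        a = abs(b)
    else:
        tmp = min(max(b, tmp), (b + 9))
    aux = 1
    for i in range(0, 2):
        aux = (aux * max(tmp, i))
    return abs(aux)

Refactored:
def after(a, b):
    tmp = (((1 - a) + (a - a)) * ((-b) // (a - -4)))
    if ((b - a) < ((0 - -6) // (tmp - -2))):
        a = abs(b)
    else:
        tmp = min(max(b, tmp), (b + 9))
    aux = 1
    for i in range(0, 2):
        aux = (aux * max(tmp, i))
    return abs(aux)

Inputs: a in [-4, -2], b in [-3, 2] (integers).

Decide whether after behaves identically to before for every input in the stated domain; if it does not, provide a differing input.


Side by side, the visible changes include: comparison usage differs.
One worked example (a=-3, b=0) — before: tmp=0, then (((0 - -6) // (tmp - -2)) > (b - a)) is false, then tmp=0, then aux=1, then (i=0), then aux=0, then (i=1), then aux=0, then returns 0; after: tmp=0, then ((b - a) < ((0 - -6) // (tmp - -2))) is false, then tmp=0, then aux=1, then (i=0), then aux=0, then (i=1), then aux=0, then returns 0; agreement on 0.
An exhaustive pass over the 18 declared inputs shows identical outputs.
verdict: equivalent


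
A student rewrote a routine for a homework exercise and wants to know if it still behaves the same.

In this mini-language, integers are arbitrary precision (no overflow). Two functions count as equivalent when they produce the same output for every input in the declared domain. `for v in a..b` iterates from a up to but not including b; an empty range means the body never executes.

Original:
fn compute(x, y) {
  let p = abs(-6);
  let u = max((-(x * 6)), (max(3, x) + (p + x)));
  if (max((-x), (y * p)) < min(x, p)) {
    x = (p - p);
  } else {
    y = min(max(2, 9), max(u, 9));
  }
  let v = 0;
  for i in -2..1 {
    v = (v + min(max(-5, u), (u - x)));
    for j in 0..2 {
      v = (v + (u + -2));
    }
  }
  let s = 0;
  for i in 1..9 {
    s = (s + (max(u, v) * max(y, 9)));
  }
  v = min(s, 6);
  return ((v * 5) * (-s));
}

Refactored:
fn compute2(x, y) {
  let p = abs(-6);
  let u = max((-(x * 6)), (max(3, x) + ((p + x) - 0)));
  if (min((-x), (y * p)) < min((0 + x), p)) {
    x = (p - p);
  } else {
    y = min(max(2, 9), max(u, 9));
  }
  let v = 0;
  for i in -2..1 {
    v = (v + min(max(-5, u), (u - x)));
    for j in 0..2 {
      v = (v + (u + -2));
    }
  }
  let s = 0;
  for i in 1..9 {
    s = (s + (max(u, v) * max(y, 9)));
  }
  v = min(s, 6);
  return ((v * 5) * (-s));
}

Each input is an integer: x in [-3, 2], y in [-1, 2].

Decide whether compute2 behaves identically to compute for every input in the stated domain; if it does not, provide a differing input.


These are not equivalent — on x=1, y=1 the outputs split (-162000 vs -168480).
compute: p := 6 | u := 10 | (max((-x), (y * p)) < min(x, p)): false | y := 9 | v := 0 | iter i=-2: | v := 9 | iter j=0: | v := 17 | iter j=1: | v := 25 | iter i=-1: | v := 34 | iter j=0: | v := 42 | iter j=1: | v := 50 | iter i=0: | v := 59 | iter j=0: | v := 67 | iter j=1: | v := 75 | s := 0 | iter i=1: | s := 675 | iter i=2: | s := 1350 | iter i=3: | s := 2025 | iter i=4: | s := 2700 | iter i=5: | s := 3375 | iter i=6: | s := 4050 | iter i=7: | s := 4725 | iter i=8: | s := 5400 | v := 6 | result -162000
compute2: p := 6 | u := 10 | (min((-x), (y * p)) < min((0 + x), p)): true | x := 0 | v := 0 | iter i=-2: | v := 10 | iter j=0: | v := 18 | iter j=1: | v := 26 | iter i=-1: | v := 36 | iter j=0: | v := 44 | iter j=1: | v := 52 | iter i=0: | v := 62 | iter j=0: | v := 70 | iter j=1: | v := 78 | s := 0 | iter i=1: | s := 702 | iter i=2: | s := 1404 | iter i=3: | s := 2106 | iter i=4: | s := 2808 | iter i=5: | s := 3510 | iter i=6: | s := 4212 | iter i=7: | s := 4914 | iter i=8: | s := 5616 | v := 6 | result -168480
verdict: not equivalent; witness: x=1, y=1


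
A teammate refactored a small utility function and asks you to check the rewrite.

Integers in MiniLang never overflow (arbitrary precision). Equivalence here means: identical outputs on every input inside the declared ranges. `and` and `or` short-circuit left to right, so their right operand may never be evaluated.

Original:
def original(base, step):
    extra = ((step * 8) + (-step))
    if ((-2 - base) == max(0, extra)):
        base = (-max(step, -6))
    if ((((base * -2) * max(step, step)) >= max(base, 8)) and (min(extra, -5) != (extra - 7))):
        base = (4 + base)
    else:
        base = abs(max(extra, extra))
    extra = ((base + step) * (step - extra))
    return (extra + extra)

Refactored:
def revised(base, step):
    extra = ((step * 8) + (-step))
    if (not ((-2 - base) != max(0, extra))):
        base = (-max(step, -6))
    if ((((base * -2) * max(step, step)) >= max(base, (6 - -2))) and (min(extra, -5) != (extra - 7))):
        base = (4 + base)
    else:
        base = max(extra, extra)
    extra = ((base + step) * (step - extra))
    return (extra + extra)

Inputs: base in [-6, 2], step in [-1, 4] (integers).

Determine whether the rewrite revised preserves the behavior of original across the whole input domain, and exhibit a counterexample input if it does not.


The rewrite breaks on base=-6, step=-1, where the results are 72 and -96.
original: extra becomes -7; next ((-2 - base) == max(0, extra)) evaluates to false; next ((((base * -2) * max(step, step)) >= max(base, 8)) and (min(extra, -5) != (extra - 7))) evaluates to false; next base becomes 7; next extra becomes 36; next final value 72
revised: extra becomes -7; next (not ((-2 - base) != max(0, extra))) evaluates to false; next ((((base * -2) * max(step, step)) >= max(base, (6 - -2))) and (min(extra, -5) != (extra - 7))) evaluates to false; next base becomes -7; next extra becomes -48; next final value -96
verdict: not equivalent; witness: base=-6, step=-1


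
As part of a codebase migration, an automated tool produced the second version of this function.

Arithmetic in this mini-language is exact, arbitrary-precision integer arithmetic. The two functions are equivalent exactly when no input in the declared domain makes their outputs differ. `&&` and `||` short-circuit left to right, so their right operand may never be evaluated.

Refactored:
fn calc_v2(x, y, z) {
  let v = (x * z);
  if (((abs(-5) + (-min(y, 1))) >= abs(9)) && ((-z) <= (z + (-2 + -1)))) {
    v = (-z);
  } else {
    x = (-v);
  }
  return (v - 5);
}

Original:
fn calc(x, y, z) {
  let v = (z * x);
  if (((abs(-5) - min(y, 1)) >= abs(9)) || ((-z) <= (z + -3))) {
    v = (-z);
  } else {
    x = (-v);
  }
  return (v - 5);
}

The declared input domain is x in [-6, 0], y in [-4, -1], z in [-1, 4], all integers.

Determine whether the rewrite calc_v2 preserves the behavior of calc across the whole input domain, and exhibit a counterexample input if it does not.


Input x=-6, y=-4, z=-1: -4 from calc versus 1 from calc_v2.
verdict: not equivalent; witness: x=-6, y=-4, z=-1


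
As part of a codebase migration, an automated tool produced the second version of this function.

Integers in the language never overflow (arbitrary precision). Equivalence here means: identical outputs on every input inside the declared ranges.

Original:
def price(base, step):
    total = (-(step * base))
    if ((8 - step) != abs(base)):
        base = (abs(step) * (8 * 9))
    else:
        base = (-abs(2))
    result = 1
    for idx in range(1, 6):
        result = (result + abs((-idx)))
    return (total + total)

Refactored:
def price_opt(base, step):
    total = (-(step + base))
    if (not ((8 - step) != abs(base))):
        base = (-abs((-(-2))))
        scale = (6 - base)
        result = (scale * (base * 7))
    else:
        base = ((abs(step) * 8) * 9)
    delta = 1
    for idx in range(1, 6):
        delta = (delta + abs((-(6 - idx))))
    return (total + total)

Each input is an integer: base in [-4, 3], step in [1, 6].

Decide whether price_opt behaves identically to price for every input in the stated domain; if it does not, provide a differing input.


Input base=-4, step=1: 8 from price versus 6 from price_opt.
verdict: not equivalent; witness: base=-4, step=1


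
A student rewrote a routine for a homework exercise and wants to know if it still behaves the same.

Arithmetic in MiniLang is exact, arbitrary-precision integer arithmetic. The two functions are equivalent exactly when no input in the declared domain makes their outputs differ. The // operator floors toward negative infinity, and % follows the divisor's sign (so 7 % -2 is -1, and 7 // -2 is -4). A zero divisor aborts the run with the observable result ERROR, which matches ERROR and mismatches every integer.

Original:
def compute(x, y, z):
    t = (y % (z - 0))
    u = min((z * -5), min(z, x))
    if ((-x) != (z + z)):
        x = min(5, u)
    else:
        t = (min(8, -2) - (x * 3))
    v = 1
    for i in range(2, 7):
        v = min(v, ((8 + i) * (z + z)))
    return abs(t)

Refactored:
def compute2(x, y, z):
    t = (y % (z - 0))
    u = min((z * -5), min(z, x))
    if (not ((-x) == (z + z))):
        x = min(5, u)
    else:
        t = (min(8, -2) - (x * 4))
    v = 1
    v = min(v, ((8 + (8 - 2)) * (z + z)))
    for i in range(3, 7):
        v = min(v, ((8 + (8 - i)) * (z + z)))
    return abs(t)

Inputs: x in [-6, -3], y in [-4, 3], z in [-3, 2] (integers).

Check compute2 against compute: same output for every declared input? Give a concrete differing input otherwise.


There is a counterexample at x=-4, y=-4, z=2: 10 on one side, 14 on the other.
compute: t := 0 | u := -10 | ((-x) != (z + z)): false | t := 10 | v := 1 | iter i=2: | v := 1 | iter i=3: | v := 1 | iter i=4: | v := 1 | iter i=5: | v := 1 | iter i=6: | v := 1 | result 10
compute2: t := 0 | u := -10 | (not ((-x) == (z + z))): false | t := 14 | v := 1 | v := 1 | iter i=3: | v := 1 | iter i=4: | v := 1 | iter i=5: | v := 1 | iter i=6: | v := 1 | result 14
verdict: not equivalent; witness: x=-4, y=-4, z=2


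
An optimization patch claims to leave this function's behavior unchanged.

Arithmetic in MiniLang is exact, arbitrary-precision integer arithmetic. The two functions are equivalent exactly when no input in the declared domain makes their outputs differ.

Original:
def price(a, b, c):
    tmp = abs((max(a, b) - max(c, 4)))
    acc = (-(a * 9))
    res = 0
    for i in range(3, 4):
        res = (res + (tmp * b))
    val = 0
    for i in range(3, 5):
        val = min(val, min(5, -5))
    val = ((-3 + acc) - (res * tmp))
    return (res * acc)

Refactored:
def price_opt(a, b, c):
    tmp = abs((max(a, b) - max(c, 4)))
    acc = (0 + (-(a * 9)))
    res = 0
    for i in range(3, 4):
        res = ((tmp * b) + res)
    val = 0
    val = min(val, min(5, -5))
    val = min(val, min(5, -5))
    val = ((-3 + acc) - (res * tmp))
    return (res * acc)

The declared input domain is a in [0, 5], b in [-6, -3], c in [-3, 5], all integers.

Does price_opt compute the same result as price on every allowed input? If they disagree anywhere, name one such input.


Comparing the listings, the differences include: constant usage differs; and min/max/abs usage differs; and loop structure differs; and arithmetic usage differs.
Tracing a=0, b=-3, c=-2: price: tmp = 4; acc = 0; res = 0; [i=3]; res = -12; val = 0; [i=3]; val = -5; [i=4]; val = -5; val = 45; return 0 | price_opt: tmp = 4; acc = 0; res = 0; [i=3]; res = -12; val = 0; val = -5; val = -5; val = 45; return 0 — matching result 0.
Every one of the 216 inputs gives matching results.
verdict: equivalent


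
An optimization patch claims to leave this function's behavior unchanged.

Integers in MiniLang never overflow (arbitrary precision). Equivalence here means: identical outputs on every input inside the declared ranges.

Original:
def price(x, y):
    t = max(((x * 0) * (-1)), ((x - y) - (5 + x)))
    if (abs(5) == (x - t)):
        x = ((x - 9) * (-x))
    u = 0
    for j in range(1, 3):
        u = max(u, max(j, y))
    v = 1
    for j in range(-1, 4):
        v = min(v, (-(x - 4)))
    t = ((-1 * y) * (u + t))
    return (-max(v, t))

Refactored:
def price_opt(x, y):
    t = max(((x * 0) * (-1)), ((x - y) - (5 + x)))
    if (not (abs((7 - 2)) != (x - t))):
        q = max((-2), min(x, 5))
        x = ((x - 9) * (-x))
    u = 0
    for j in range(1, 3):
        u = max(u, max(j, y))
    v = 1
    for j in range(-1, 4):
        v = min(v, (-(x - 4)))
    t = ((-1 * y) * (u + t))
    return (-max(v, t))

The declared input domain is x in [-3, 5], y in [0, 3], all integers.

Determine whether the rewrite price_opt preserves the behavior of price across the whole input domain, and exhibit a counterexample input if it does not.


Equivalent — the differences include constant usage differs; also min/max/abs usage differs; also arithmetic usage differs; also comparison usage differs; also boolean connective usage differs; also local variable names differ; also statement counts differ, yet no declared input distinguishes the two.
As a probe, take x=0, y=1: price runs t becomes 0; next (abs(5) == (x - t)) evaluates to false; next u becomes 0; next at j=1:; next u becomes 1; next at j=2:; next u becomes 2; next v becomes 1; next at j=-1:; next v becomes 1; next at j=0:; next v becomes 1; next at j=1:; next v becomes 1; next at j=2:; next v becomes 1; next at j=3:; next v becomes 1; next t becomes -2; next final value -1; price_opt runs t becomes 0; next (not (abs((7 - 2)) != (x - t))) evaluates to false; next u becomes 0; next at j=1:; next u becomes 1; next at j=2:; next u becomes 2; next v becomes 1; next at j=-1:; next v becomes 1; next at j=0:; next v becomes 1; next at j=1:; next v becomes 1; next at j=2:; next v becomes 1; next at j=3:; next v becomes 1; next t becomes -2; next final value -1; both end at -1.
Sweeping the whole domain (36 inputs) finds no disagreement.
verdict: equivalent


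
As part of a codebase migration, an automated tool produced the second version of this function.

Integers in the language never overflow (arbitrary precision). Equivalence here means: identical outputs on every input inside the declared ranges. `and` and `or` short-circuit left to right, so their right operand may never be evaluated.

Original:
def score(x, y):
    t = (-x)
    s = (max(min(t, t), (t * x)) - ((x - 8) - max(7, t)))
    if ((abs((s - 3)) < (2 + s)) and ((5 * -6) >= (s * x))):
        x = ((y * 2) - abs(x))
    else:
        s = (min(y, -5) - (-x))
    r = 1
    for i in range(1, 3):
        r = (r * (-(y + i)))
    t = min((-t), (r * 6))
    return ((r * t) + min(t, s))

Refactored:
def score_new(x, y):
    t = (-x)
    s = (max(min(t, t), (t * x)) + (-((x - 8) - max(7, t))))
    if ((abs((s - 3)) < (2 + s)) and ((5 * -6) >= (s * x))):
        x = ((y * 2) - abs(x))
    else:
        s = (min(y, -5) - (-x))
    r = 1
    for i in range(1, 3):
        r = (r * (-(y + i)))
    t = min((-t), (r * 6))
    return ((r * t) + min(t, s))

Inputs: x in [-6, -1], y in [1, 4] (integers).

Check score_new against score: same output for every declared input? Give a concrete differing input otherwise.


Behavior is preserved: although arithmetic usage differs, the outputs never diverge.
One worked example (x=-3, y=3) — score: t=3, then s=21, then ((abs((s - 3)) < (2 + s)) and ((5 * -6) >= (s * x))) is true, then x=3, then r=1, then (i=1), then r=-4, then (i=2), then r=20, then t=-3, then returns -63; score_new: t=3, then s=21, then ((abs((s - 3)) < (2 + s)) and ((5 * -6) >= (s * x))) is true, then x=3, then r=1, then (i=1), then r=-4, then (i=2), then r=20, then t=-3, then returns -63; agreement on -63.
Checked all 24 inputs in the declared domain: the outputs agree on every one.
verdict: equivalent


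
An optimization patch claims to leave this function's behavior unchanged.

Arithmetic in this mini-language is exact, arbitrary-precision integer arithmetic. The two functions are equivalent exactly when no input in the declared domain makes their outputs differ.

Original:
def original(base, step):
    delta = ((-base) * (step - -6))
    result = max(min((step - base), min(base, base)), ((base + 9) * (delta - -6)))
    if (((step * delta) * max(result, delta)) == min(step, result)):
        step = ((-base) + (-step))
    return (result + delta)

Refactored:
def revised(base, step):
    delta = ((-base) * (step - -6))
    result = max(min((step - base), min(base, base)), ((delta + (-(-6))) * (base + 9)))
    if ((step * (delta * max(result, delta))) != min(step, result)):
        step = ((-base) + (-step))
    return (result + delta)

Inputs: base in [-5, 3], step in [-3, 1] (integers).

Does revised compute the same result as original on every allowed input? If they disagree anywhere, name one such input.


One difference looks behavioral, but it never changes the outcome for any declared input.
Tracing base=-3, step=-3: original: delta = 9; result = 90; (((step * delta) * max(result, delta)) == min(step, result)) -> false; return 99 | revised: delta = 9; result = 90; ((step * (delta * max(result, delta))) != min(step, result)) -> true; step = 6; return 99 — matching result 99.
An exhaustive pass over the 45 declared inputs shows identical outputs.
verdict: equivalent


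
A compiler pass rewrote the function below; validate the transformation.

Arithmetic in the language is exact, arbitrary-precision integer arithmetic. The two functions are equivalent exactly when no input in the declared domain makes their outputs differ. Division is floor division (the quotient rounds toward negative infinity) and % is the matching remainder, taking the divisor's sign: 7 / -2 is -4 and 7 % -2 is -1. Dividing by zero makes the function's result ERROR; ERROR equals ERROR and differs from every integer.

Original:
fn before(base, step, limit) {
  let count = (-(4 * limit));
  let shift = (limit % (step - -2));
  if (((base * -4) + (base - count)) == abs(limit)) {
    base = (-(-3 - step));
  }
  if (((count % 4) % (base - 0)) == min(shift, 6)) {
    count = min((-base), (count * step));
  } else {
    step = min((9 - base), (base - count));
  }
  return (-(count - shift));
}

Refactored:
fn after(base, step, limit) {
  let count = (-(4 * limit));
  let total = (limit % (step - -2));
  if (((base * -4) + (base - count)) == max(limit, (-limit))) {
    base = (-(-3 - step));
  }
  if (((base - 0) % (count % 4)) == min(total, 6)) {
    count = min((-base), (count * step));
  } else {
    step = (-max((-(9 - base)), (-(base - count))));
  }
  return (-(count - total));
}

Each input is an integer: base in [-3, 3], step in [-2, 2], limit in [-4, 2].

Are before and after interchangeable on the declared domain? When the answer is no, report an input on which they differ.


At base=-3, step=-1, limit=-4: before gives 16, after gives ERROR.
verdict: not equivalent; witness: base=-3, step=-1, limit=-4
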